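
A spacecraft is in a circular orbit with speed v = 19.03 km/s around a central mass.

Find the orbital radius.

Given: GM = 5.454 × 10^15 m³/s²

Convert to SI: v = 19.03 km/s = 19030 m/s.
For a circular orbit, v² = GM / r, so r = GM / v².
r = 5.454e+15 / (19030)² m ≈ 1.506e+07 m = 1.506 × 10^7 m.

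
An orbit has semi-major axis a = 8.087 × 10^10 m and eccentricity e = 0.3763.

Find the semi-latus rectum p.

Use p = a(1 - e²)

p = a (1 − e²).
p = 8.087e+10 · (1 − (0.3763)²) = 8.087e+10 · 0.858398 ≈ 6.942e+10 m = 6.942 × 10^10 m.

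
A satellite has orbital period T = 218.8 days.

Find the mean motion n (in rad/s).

Convert to SI: T = 218.8 days = 1.89043e+07 s.
n = 2π / T.
n = 2π / 1.89043e+07 s ≈ 3.324e-07 rad/s.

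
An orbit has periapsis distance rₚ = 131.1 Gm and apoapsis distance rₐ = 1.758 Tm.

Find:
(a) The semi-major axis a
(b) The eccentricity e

Convert to SI: rₚ = 131.1 Gm = 1.311e+11 m; rₐ = 1.758 Tm = 1.758e+12 m.
(a) a = (rₚ + rₐ) / 2 = (1.311e+11 + 1.758e+12) / 2 ≈ 9.446e+11 m = 944.5 Gm.
(b) e = (rₐ − rₚ) / (rₐ + rₚ) = (1.758e+12 − 1.311e+11) / (1.758e+12 + 1.311e+11) ≈ 0.8612.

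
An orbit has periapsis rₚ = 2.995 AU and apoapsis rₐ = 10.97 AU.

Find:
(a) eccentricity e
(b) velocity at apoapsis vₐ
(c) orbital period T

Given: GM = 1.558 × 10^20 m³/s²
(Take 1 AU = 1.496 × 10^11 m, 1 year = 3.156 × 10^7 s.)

Convert to SI: rₚ = 2.995 AU = 4.48052e+11 m; rₐ = 10.97 AU = 1.64111e+12 m.
(a) e = (rₐ − rₚ)/(rₐ + rₚ) = (1.64111e+12 − 4.48052e+11)/(1.64111e+12 + 4.48052e+11) ≈ 0.5711
(b) With a = (rₚ + rₐ)/2 = 1.04458e+12 m, vₐ = √(GM (2/rₐ − 1/a)) = √(1.558e+20 · (2/1.64111e+12 − 1/1.04458e+12)) m/s ≈ 6381 m/s
(c) With a = (rₚ + rₐ)/2 = 1.04458e+12 m, T = 2π √(a³/GM) = 2π √((1.04458e+12)³/1.558e+20) s ≈ 5.374e+08 s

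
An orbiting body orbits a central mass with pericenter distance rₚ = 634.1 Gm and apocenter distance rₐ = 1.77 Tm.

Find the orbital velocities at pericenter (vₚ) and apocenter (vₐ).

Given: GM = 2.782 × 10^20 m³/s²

Convert to SI: rₚ = 634.1 Gm = 6.341e+11 m; rₐ = 1.77 Tm = 1.77e+12 m.
Use the vis-viva equation v² = GM(2/r − 1/a) with a = (rₚ + rₐ)/2 = (6.341e+11 + 1.77e+12)/2 = 1.20205e+12 m.
vₚ = √(GM · (2/rₚ − 1/a)) = √(2.782e+20 · (2/6.341e+11 − 1/1.20205e+12)) m/s ≈ 2.542e+04 m/s = 25.42 km/s.
vₐ = √(GM · (2/rₐ − 1/a)) = √(2.782e+20 · (2/1.77e+12 − 1/1.20205e+12)) m/s ≈ 9106 m/s = 9.106 km/s.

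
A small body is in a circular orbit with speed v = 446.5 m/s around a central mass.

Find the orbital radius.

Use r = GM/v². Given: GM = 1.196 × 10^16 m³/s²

For a circular orbit, v² = GM / r, so r = GM / v².
r = 1.196e+16 / (446.5)² m ≈ 5.999e+10 m = 59.99 Gm.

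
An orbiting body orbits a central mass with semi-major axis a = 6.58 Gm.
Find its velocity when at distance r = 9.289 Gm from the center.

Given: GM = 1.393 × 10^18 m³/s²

Convert to SI: a = 6.58 Gm = 6.58e+09 m; r = 9.289 Gm = 9.289e+09 m.
Vis-viva: v = √(GM · (2/r − 1/a)).
2/r − 1/a = 2/9.289e+09 − 1/6.58e+09 = 6.33327e-11 m⁻¹.
v = √(1.393e+18 · 6.33327e-11) m/s ≈ 9393 m/s = 9.393 km/s.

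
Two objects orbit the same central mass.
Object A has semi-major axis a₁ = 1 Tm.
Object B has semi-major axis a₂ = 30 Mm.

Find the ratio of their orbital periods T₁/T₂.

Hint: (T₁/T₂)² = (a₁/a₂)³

Convert to SI: a₁ = 1 Tm = 1e+12 m; a₂ = 30 Mm = 3e+07 m.
From Kepler's third law, (T₁/T₂)² = (a₁/a₂)³, so T₁/T₂ = (a₁/a₂)^(3/2).
a₁/a₂ = 1e+12 / 3e+07 = 33333.3.
T₁/T₂ = (33333.3)^(3/2) ≈ 6.086e+06.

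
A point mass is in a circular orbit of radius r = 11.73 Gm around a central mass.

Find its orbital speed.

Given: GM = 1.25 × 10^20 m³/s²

Convert to SI: r = 11.73 Gm = 1.173e+10 m.
For a circular orbit, gravity supplies the centripetal force, so v = √(GM / r).
v = √(1.25e+20 / 1.173e+10) m/s ≈ 1.032e+05 m/s = 103.2 km/s.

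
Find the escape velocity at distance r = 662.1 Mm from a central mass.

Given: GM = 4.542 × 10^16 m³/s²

Convert to SI: r = 662.1 Mm = 6.621e+08 m.
Escape velocity comes from setting total energy to zero: ½v² − GM/r = 0 ⇒ v_esc = √(2GM / r).
v_esc = √(2 · 4.542e+16 / 6.621e+08) m/s ≈ 1.171e+04 m/s = 11.71 km/s.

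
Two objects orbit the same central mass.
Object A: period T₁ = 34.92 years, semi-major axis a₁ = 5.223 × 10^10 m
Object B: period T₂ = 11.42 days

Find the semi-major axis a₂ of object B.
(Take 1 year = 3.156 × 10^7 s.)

Convert to SI: T₁ = 34.92 years = 1.10208e+09 s; T₂ = 11.42 days = 986688 s.
Kepler's third law: (T₁/T₂)² = (a₁/a₂)³ ⇒ a₂ = a₁ · (T₂/T₁)^(2/3).
T₂/T₁ = 986688 / 1.10208e+09 = 0.0008953.
a₂ = 5.223e+10 · (0.0008953)^(2/3) m ≈ 4.852e+08 m = 4.852 × 10^8 m.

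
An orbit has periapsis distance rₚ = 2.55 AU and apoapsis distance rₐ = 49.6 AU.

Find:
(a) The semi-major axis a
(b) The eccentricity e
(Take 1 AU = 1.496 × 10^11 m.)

Convert to SI: rₚ = 2.55 AU = 3.8148e+11 m; rₐ = 49.6 AU = 7.42016e+12 m.
(a) a = (rₚ + rₐ) / 2 = (3.8148e+11 + 7.42016e+12) / 2 ≈ 3.901e+12 m = 26.07 AU.
(b) e = (rₐ − rₚ) / (rₐ + rₚ) = (7.42016e+12 − 3.8148e+11) / (7.42016e+12 + 3.8148e+11) ≈ 0.9022.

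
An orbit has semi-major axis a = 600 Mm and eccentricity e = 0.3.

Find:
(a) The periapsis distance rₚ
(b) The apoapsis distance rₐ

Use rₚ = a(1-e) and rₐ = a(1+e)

Convert to SI: a = 600 Mm = 6e+08 m.
(a) rₚ = a(1 − e) = 6e+08 · (1 − 0.3) = 6e+08 · 0.7 ≈ 4.2e+08 m = 420 Mm.
(b) rₐ = a(1 + e) = 6e+08 · (1 + 0.3) = 6e+08 · 1.3 ≈ 7.8e+08 m = 780 Mm.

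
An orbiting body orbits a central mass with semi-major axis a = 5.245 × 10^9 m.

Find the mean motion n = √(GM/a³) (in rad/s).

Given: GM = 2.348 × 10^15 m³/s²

n = √(GM / a³).
n = √(2.348e+15 / (5.245e+09)³) rad/s ≈ 1.276e-07 rad/s.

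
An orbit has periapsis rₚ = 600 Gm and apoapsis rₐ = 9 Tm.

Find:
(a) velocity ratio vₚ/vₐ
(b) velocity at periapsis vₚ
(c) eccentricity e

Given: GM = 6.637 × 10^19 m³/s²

Convert to SI: rₚ = 600 Gm = 6e+11 m; rₐ = 9 Tm = 9e+12 m.
(a) Conservation of angular momentum (rₚvₚ = rₐvₐ) gives vₚ/vₐ = rₐ/rₚ = 9e+12/6e+11 ≈ 15
(b) With a = (rₚ + rₐ)/2 = 4.8e+12 m, vₚ = √(GM (2/rₚ − 1/a)) = √(6.637e+19 · (2/6e+11 − 1/4.8e+12)) m/s ≈ 1.44e+04 m/s
(c) e = (rₐ − rₚ)/(rₐ + rₚ) = (9e+12 − 6e+11)/(9e+12 + 6e+11) ≈ 0.875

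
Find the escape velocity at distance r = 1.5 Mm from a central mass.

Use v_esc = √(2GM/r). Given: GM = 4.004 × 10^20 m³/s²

Convert to SI: r = 1.5 Mm = 1.5e+06 m.
Escape velocity comes from setting total energy to zero: ½v² − GM/r = 0 ⇒ v_esc = √(2GM / r).
v_esc = √(2 · 4.004e+20 / 1.5e+06) m/s ≈ 2.311e+07 m/s = 2.311e+04 km/s.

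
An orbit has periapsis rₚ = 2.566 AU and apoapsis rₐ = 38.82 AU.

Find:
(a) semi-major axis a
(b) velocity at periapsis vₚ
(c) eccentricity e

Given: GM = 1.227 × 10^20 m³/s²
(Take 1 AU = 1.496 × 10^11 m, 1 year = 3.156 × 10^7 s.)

Convert to SI: rₚ = 2.566 AU = 3.83874e+11 m; rₐ = 38.82 AU = 5.80747e+12 m.
(a) a = (rₚ + rₐ)/2 = (3.83874e+11 + 5.80747e+12)/2 ≈ 3.096e+12 m
(b) With a = (rₚ + rₐ)/2 = 3.09567e+12 m, vₚ = √(GM (2/rₚ − 1/a)) = √(1.227e+20 · (2/3.83874e+11 − 1/3.09567e+12)) m/s ≈ 2.449e+04 m/s
(c) e = (rₐ − rₚ)/(rₐ + rₚ) = (5.80747e+12 − 3.83874e+11)/(5.80747e+12 + 3.83874e+11) ≈ 0.876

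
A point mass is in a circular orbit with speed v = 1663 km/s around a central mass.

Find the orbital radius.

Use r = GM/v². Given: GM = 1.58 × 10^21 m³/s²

Convert to SI: v = 1663 km/s = 1.663e+06 m/s.
For a circular orbit, v² = GM / r, so r = GM / v².
r = 1.58e+21 / (1.663e+06)² m ≈ 5.713e+08 m = 5.713 × 10^8 m.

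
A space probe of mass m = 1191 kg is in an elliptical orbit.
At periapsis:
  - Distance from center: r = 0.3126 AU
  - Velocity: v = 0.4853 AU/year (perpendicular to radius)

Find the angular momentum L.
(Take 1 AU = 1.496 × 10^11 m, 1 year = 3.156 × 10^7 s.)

Convert to SI: r = 0.3126 AU = 4.6765e+10 m; v = 0.4853 AU/year = 2300.41 m/s.
Since v is perpendicular to r, L = m · v · r.
L = 1191 · 2300.41 · 4.6765e+10 kg·m²/s ≈ 1.281e+17 kg·m²/s.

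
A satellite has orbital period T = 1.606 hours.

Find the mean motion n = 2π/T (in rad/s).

Convert to SI: T = 1.606 hours = 5781.6 s.
n = 2π / T.
n = 2π / 5781.6 s ≈ 0.001087 rad/s.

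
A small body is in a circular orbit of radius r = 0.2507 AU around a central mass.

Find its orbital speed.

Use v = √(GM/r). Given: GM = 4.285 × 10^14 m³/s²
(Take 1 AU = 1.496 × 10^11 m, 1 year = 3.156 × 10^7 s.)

Convert to SI: r = 0.2507 AU = 3.75047e+10 m.
For a circular orbit, gravity supplies the centripetal force, so v = √(GM / r).
v = √(4.285e+14 / 3.75047e+10) m/s ≈ 106.9 m/s = 0.02255 AU/year.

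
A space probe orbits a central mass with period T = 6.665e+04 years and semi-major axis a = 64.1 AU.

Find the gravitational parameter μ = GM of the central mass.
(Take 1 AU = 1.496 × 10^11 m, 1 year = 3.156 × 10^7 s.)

Convert to SI: T = 6.665e+04 years = 2.10347e+12 s; a = 64.1 AU = 9.58936e+12 m.
GM = 4π² · a³ / T².
GM = 4π² · (9.58936e+12)³ / (2.10347e+12)² m³/s² ≈ 7.868e+15 m³/s² = 7.868 × 10^15 m³/s².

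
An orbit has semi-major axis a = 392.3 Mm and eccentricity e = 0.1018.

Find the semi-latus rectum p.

Convert to SI: a = 392.3 Mm = 3.923e+08 m.
p = a (1 − e²).
p = 3.923e+08 · (1 − (0.1018)²) = 3.923e+08 · 0.989637 ≈ 3.882e+08 m = 388.2 Mm.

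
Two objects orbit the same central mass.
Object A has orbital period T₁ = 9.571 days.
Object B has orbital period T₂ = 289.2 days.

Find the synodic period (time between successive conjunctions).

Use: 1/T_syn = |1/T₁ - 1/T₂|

Convert to SI: T₁ = 9.571 days = 826934 s; T₂ = 289.2 days = 2.49869e+07 s.
T_syn = |T₁ · T₂ / (T₁ − T₂)|.
T_syn = |826934 · 2.49869e+07 / (826934 − 2.49869e+07)| s ≈ 8.552e+05 s = 9.899 days.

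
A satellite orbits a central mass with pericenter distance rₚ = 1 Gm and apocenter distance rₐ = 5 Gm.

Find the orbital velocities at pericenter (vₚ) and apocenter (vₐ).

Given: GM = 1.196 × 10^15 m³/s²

Convert to SI: rₚ = 1 Gm = 1e+09 m; rₐ = 5 Gm = 5e+09 m.
Use the vis-viva equation v² = GM(2/r − 1/a) with a = (rₚ + rₐ)/2 = (1e+09 + 5e+09)/2 = 3e+09 m.
vₚ = √(GM · (2/rₚ − 1/a)) = √(1.196e+15 · (2/1e+09 − 1/3e+09)) m/s ≈ 1412 m/s = 1.412 km/s.
vₐ = √(GM · (2/rₐ − 1/a)) = √(1.196e+15 · (2/5e+09 − 1/3e+09)) m/s ≈ 282.4 m/s = 282.4 m/s.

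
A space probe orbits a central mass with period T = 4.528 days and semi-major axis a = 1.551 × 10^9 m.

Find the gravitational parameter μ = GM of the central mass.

Convert to SI: T = 4.528 days = 391219 s.
GM = 4π² · a³ / T².
GM = 4π² · (1.551e+09)³ / (391219)² m³/s² ≈ 9.624e+17 m³/s² = 9.624 × 10^17 m³/s².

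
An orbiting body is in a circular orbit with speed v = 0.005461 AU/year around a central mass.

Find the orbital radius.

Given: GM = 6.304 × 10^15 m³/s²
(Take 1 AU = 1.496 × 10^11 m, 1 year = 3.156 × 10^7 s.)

Convert to SI: v = 0.005461 AU/year = 25.8861 m/s.
For a circular orbit, v² = GM / r, so r = GM / v².
r = 6.304e+15 / (25.8861)² m ≈ 9.408e+12 m = 62.89 AU.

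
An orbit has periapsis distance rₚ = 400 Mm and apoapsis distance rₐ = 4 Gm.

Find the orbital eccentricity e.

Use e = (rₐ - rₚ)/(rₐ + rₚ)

Convert to SI: rₚ = 400 Mm = 4e+08 m; rₐ = 4 Gm = 4e+09 m.
e = (rₐ − rₚ) / (rₐ + rₚ).
e = (4e+09 − 4e+08) / (4e+09 + 4e+08) = 3.6e+09 / 4.4e+09 ≈ 0.8182.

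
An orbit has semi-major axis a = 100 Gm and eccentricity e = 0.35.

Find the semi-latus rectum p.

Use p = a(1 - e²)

Convert to SI: a = 100 Gm = 1e+11 m.
p = a (1 − e²).
p = 1e+11 · (1 − (0.35)²) = 1e+11 · 0.8775 ≈ 8.775e+10 m = 87.75 Gm.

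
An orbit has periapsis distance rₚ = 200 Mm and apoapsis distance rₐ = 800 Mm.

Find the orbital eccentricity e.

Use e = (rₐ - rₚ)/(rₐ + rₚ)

Convert to SI: rₚ = 200 Mm = 2e+08 m; rₐ = 800 Mm = 8e+08 m.
e = (rₐ − rₚ) / (rₐ + rₚ).
e = (8e+08 − 2e+08) / (8e+08 + 2e+08) = 6e+08 / 1e+09 ≈ 0.6.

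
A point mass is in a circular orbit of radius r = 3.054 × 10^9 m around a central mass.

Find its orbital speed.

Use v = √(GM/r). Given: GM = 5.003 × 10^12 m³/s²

For a circular orbit, gravity supplies the centripetal force, so v = √(GM / r).
v = √(5.003e+12 / 3.054e+09) m/s ≈ 40.47 m/s = 40.47 m/s.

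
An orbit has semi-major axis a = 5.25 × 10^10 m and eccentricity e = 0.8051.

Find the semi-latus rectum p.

p = a (1 − e²).
p = 5.25e+10 · (1 − (0.8051)²) = 5.25e+10 · 0.351814 ≈ 1.847e+10 m = 1.847 × 10^10 m.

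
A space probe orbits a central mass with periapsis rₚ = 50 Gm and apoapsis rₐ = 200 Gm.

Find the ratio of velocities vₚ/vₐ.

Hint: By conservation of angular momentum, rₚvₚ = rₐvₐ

Convert to SI: rₚ = 50 Gm = 5e+10 m; rₐ = 200 Gm = 2e+11 m.
Conservation of angular momentum gives rₚvₚ = rₐvₐ, so vₚ/vₐ = rₐ/rₚ.
vₚ/vₐ = 2e+11 / 5e+10 ≈ 4.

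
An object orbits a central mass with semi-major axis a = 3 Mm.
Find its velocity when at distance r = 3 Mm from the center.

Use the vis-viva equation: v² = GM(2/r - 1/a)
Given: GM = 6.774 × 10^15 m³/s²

Convert to SI: a = 3 Mm = 3e+06 m; r = 3 Mm = 3e+06 m.
Vis-viva: v = √(GM · (2/r − 1/a)).
2/r − 1/a = 2/3e+06 − 1/3e+06 = 3.33333e-07 m⁻¹.
v = √(6.774e+15 · 3.33333e-07) m/s ≈ 4.752e+04 m/s = 47.52 km/s.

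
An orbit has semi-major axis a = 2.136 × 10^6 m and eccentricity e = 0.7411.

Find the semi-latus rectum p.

p = a (1 − e²).
p = 2.136e+06 · (1 − (0.7411)²) = 2.136e+06 · 0.450771 ≈ 9.628e+05 m = 9.628 × 10^5 m.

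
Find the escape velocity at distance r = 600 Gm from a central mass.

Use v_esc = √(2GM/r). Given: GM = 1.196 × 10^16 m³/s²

Convert to SI: r = 600 Gm = 6e+11 m.
Escape velocity comes from setting total energy to zero: ½v² − GM/r = 0 ⇒ v_esc = √(2GM / r).
v_esc = √(2 · 1.196e+16 / 6e+11) m/s ≈ 199.7 m/s = 199.7 m/s.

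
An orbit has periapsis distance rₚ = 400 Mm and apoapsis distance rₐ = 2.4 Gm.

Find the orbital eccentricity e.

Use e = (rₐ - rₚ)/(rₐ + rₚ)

Convert to SI: rₚ = 400 Mm = 4e+08 m; rₐ = 2.4 Gm = 2.4e+09 m.
e = (rₐ − rₚ) / (rₐ + rₚ).
e = (2.4e+09 − 4e+08) / (2.4e+09 + 4e+08) = 2e+09 / 2.8e+09 ≈ 0.7143.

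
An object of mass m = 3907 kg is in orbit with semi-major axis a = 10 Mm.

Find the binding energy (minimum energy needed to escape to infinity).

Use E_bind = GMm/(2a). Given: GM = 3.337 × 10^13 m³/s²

Convert to SI: a = 10 Mm = 1e+07 m.
Total orbital energy is E = −GMm/(2a); binding energy is E_bind = −E = GMm/(2a).
E_bind = 3.337e+13 · 3907 / (2 · 1e+07) J ≈ 6.519e+09 J = 6.519 GJ.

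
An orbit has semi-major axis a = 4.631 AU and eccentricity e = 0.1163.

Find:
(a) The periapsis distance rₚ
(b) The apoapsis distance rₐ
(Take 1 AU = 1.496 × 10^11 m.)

Convert to SI: a = 4.631 AU = 6.92798e+11 m.
(a) rₚ = a(1 − e) = 6.92798e+11 · (1 − 0.1163) = 6.92798e+11 · 0.8837 ≈ 6.122e+11 m = 4.092 AU.
(b) rₐ = a(1 + e) = 6.92798e+11 · (1 + 0.1163) = 6.92798e+11 · 1.1163 ≈ 7.734e+11 m = 5.17 AU.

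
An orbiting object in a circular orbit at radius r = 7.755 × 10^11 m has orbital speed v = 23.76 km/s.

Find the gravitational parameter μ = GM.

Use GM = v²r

Convert to SI: v = 23.76 km/s = 23760 m/s.
For a circular orbit v² = GM/r, so GM = v² · r.
GM = (23760)² · 7.755e+11 m³/s² ≈ 4.378e+20 m³/s² = 4.378 × 10^20 m³/s².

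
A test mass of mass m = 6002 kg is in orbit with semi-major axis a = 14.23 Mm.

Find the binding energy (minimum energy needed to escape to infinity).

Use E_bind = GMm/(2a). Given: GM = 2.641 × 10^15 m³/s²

Convert to SI: a = 14.23 Mm = 1.423e+07 m.
Total orbital energy is E = −GMm/(2a); binding energy is E_bind = −E = GMm/(2a).
E_bind = 2.641e+15 · 6002 / (2 · 1.423e+07) J ≈ 5.57e+11 J = 557 GJ.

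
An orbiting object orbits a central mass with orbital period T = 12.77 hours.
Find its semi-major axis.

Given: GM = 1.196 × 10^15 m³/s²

Convert to SI: T = 12.77 hours = 45972 s.
Invert Kepler's third law: a = (GM · T² / (4π²))^(1/3).
Substituting T = 45972 s and GM = 1.196e+15 m³/s²:
a = (1.196e+15 · (45972)² / (4π²))^(1/3) m
a ≈ 4.001e+07 m = 40.01 Mm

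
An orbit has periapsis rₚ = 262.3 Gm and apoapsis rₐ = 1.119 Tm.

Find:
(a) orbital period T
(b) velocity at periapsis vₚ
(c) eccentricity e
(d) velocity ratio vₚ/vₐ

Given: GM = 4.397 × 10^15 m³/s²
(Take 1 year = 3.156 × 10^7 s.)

Convert to SI: rₚ = 262.3 Gm = 2.623e+11 m; rₐ = 1.119 Tm = 1.119e+12 m.
(a) With a = (rₚ + rₐ)/2 = 6.9065e+11 m, T = 2π √(a³/GM) = 2π √((6.9065e+11)³/4.397e+15) s ≈ 5.439e+10 s
(b) With a = (rₚ + rₐ)/2 = 6.9065e+11 m, vₚ = √(GM (2/rₚ − 1/a)) = √(4.397e+15 · (2/2.623e+11 − 1/6.9065e+11)) m/s ≈ 164.8 m/s
(c) e = (rₐ − rₚ)/(rₐ + rₚ) = (1.119e+12 − 2.623e+11)/(1.119e+12 + 2.623e+11) ≈ 0.6202
(d) Conservation of angular momentum (rₚvₚ = rₐvₐ) gives vₚ/vₐ = rₐ/rₚ = 1.119e+12/2.623e+11 ≈ 4.266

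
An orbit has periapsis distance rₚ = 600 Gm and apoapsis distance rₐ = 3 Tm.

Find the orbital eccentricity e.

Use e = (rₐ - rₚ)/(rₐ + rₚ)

Convert to SI: rₚ = 600 Gm = 6e+11 m; rₐ = 3 Tm = 3e+12 m.
e = (rₐ − rₚ) / (rₐ + rₚ).
e = (3e+12 − 6e+11) / (3e+12 + 6e+11) = 2.4e+12 / 3.6e+12 ≈ 0.6667.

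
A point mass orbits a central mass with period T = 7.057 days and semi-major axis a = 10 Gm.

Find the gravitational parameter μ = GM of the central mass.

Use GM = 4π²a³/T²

Convert to SI: T = 7.057 days = 609725 s; a = 10 Gm = 1e+10 m.
GM = 4π² · a³ / T².
GM = 4π² · (1e+10)³ / (609725)² m³/s² ≈ 1.062e+20 m³/s² = 1.062 × 10^20 m³/s².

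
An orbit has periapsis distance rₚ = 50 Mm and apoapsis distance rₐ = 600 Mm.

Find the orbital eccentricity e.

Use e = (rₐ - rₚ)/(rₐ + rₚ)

Convert to SI: rₚ = 50 Mm = 5e+07 m; rₐ = 600 Mm = 6e+08 m.
e = (rₐ − rₚ) / (rₐ + rₚ).
e = (6e+08 − 5e+07) / (6e+08 + 5e+07) = 5.5e+08 / 6.5e+08 ≈ 0.8462.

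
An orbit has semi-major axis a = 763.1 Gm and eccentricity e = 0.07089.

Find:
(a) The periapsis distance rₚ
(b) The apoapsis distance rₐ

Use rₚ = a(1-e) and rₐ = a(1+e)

Convert to SI: a = 763.1 Gm = 7.631e+11 m.
(a) rₚ = a(1 − e) = 7.631e+11 · (1 − 0.07089) = 7.631e+11 · 0.92911 ≈ 7.09e+11 m = 709 Gm.
(b) rₐ = a(1 + e) = 7.631e+11 · (1 + 0.07089) = 7.631e+11 · 1.07089 ≈ 8.172e+11 m = 817.2 Gm.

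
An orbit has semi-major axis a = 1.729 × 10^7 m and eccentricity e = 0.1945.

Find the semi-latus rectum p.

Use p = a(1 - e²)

p = a (1 − e²).
p = 1.729e+07 · (1 − (0.1945)²) = 1.729e+07 · 0.96217 ≈ 1.664e+07 m = 1.664 × 10^7 m.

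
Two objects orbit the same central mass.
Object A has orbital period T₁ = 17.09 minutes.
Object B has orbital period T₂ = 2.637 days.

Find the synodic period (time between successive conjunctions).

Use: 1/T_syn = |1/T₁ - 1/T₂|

Convert to SI: T₁ = 17.09 minutes = 1025.4 s; T₂ = 2.637 days = 227837 s.
T_syn = |T₁ · T₂ / (T₁ − T₂)|.
T_syn = |1025.4 · 227837 / (1025.4 − 227837)| s ≈ 1030 s = 17.17 minutes.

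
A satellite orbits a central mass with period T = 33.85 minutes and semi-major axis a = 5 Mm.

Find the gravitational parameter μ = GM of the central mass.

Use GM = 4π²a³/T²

Convert to SI: T = 33.85 minutes = 2031 s; a = 5 Mm = 5e+06 m.
GM = 4π² · a³ / T².
GM = 4π² · (5e+06)³ / (2031)² m³/s² ≈ 1.196e+15 m³/s² = 1.196 × 10^15 m³/s².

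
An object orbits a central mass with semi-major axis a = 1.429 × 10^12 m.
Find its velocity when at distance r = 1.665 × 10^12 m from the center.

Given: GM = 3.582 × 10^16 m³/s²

Vis-viva: v = √(GM · (2/r − 1/a)).
2/r − 1/a = 2/1.665e+12 − 1/1.429e+12 = 5.01411e-13 m⁻¹.
v = √(3.582e+16 · 5.01411e-13) m/s ≈ 134 m/s = 134 m/s.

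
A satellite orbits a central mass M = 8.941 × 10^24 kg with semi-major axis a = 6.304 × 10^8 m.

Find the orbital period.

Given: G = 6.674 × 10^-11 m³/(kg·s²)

GM = G · M = 6.674e-11 · 8.941e+24 = 5.96722e+14 m³/s².
Kepler's third law: T = 2π √(a³ / GM).
Substituting a = 6.304e+08 m and GM = 5.96722e+14 m³/s²:
T = 2π √((6.304e+08)³ / 5.96722e+14) s
T ≈ 4.071e+06 s = 47.12 days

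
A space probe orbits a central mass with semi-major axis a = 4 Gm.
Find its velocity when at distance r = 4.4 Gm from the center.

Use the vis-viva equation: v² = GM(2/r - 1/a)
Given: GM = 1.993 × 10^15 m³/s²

Convert to SI: a = 4 Gm = 4e+09 m; r = 4.4 Gm = 4.4e+09 m.
Vis-viva: v = √(GM · (2/r − 1/a)).
2/r − 1/a = 2/4.4e+09 − 1/4e+09 = 2.04545e-10 m⁻¹.
v = √(1.993e+15 · 2.04545e-10) m/s ≈ 638.5 m/s = 638.5 m/s.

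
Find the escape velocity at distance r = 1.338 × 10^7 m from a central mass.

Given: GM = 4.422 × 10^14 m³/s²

Escape velocity comes from setting total energy to zero: ½v² − GM/r = 0 ⇒ v_esc = √(2GM / r).
v_esc = √(2 · 4.422e+14 / 1.338e+07) m/s ≈ 8130 m/s = 8.13 km/s.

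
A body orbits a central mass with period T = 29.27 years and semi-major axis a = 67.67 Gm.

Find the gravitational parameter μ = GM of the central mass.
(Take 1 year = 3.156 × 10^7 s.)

Convert to SI: T = 29.27 years = 9.23761e+08 s; a = 67.67 Gm = 6.767e+10 m.
GM = 4π² · a³ / T².
GM = 4π² · (6.767e+10)³ / (9.23761e+08)² m³/s² ≈ 1.434e+16 m³/s² = 1.434 × 10^16 m³/s².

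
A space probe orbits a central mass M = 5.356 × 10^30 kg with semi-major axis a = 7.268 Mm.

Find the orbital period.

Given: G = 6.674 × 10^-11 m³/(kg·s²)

Convert to SI: a = 7.268 Mm = 7.268e+06 m.
GM = G · M = 6.674e-11 · 5.356e+30 = 3.57459e+20 m³/s².
Kepler's third law: T = 2π √(a³ / GM).
Substituting a = 7.268e+06 m and GM = 3.57459e+20 m³/s²:
T = 2π √((7.268e+06)³ / 3.57459e+20) s
T ≈ 6.512 s = 6.512 seconds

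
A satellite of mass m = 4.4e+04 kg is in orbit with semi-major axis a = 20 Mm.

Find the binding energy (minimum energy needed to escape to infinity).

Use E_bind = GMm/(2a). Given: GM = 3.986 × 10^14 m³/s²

Convert to SI: a = 20 Mm = 2e+07 m.
Total orbital energy is E = −GMm/(2a); binding energy is E_bind = −E = GMm/(2a).
E_bind = 3.986e+14 · 4.4e+04 / (2 · 2e+07) J ≈ 4.385e+11 J = 438.5 GJ.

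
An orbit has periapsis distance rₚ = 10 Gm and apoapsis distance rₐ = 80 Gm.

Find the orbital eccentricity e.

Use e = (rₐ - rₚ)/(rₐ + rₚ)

Convert to SI: rₚ = 10 Gm = 1e+10 m; rₐ = 80 Gm = 8e+10 m.
e = (rₐ − rₚ) / (rₐ + rₚ).
e = (8e+10 − 1e+10) / (8e+10 + 1e+10) = 7e+10 / 9e+10 ≈ 0.7778.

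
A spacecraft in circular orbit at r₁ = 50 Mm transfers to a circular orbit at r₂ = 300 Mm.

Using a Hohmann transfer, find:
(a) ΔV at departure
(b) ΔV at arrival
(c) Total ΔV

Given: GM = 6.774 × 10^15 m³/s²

Convert to SI: r₁ = 50 Mm = 5e+07 m; r₂ = 300 Mm = 3e+08 m.
Transfer semi-major axis: a_t = (r₁ + r₂)/2 = (5e+07 + 3e+08)/2 = 1.75e+08 m.
Circular speeds: v₁ = √(GM/r₁) = 11639.6 m/s, v₂ = √(GM/r₂) = 4751.84 m/s.
Transfer speeds (vis-viva v² = GM(2/r − 1/a_t)): v₁ᵗ = 15239.8 m/s, v₂ᵗ = 2539.97 m/s.
(a) ΔV₁ = |v₁ᵗ − v₁| ≈ 3600 m/s = 3.6 km/s.
(b) ΔV₂ = |v₂ − v₂ᵗ| ≈ 2212 m/s = 2.212 km/s.
(c) ΔV_total = ΔV₁ + ΔV₂ ≈ 5812 m/s = 5.812 km/s.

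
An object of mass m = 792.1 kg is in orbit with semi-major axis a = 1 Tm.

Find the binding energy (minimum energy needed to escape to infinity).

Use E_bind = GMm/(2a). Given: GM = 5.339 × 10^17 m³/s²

Convert to SI: a = 1 Tm = 1e+12 m.
Total orbital energy is E = −GMm/(2a); binding energy is E_bind = −E = GMm/(2a).
E_bind = 5.339e+17 · 792.1 / (2 · 1e+12) J ≈ 2.115e+08 J = 211.5 MJ.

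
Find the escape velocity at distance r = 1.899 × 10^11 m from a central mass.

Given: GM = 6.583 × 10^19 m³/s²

Escape velocity comes from setting total energy to zero: ½v² − GM/r = 0 ⇒ v_esc = √(2GM / r).
v_esc = √(2 · 6.583e+19 / 1.899e+11) m/s ≈ 2.633e+04 m/s = 26.33 km/s.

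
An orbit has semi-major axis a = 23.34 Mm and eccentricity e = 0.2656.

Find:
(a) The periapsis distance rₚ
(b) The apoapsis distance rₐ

Convert to SI: a = 23.34 Mm = 2.334e+07 m.
(a) rₚ = a(1 − e) = 2.334e+07 · (1 − 0.2656) = 2.334e+07 · 0.7344 ≈ 1.714e+07 m = 17.14 Mm.
(b) rₐ = a(1 + e) = 2.334e+07 · (1 + 0.2656) = 2.334e+07 · 1.2656 ≈ 2.954e+07 m = 29.54 Mm.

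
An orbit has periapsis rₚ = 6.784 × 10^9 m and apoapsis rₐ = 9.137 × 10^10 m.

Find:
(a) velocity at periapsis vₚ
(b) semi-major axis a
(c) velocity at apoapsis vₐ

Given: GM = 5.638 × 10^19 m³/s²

(a) With a = (rₚ + rₐ)/2 = 4.9077e+10 m, vₚ = √(GM (2/rₚ − 1/a)) = √(5.638e+19 · (2/6.784e+09 − 1/4.9077e+10)) m/s ≈ 1.244e+05 m/s
(b) a = (rₚ + rₐ)/2 = (6.784e+09 + 9.137e+10)/2 ≈ 4.908e+10 m
(c) With a = (rₚ + rₐ)/2 = 4.9077e+10 m, vₐ = √(GM (2/rₐ − 1/a)) = √(5.638e+19 · (2/9.137e+10 − 1/4.9077e+10)) m/s ≈ 9236 m/s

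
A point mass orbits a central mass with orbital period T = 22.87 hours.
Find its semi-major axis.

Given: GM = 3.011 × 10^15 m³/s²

Convert to SI: T = 22.87 hours = 82332 s.
Invert Kepler's third law: a = (GM · T² / (4π²))^(1/3).
Substituting T = 82332 s and GM = 3.011e+15 m³/s²:
a = (3.011e+15 · (82332)² / (4π²))^(1/3) m
a ≈ 8.026e+07 m = 80.26 Mm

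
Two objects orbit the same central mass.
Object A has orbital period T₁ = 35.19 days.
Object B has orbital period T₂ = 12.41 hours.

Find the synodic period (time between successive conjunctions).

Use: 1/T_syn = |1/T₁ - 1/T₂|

Convert to SI: T₁ = 35.19 days = 3.04042e+06 s; T₂ = 12.41 hours = 44676 s.
T_syn = |T₁ · T₂ / (T₁ − T₂)|.
T_syn = |3.04042e+06 · 44676 / (3.04042e+06 − 44676)| s ≈ 4.534e+04 s = 12.6 hours.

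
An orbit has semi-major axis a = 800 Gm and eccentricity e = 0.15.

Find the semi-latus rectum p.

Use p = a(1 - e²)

Convert to SI: a = 800 Gm = 8e+11 m.
p = a (1 − e²).
p = 8e+11 · (1 − (0.15)²) = 8e+11 · 0.9775 ≈ 7.82e+11 m = 782 Gm.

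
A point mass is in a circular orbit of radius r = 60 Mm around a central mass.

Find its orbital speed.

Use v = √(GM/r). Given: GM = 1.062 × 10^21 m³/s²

Convert to SI: r = 60 Mm = 6e+07 m.
For a circular orbit, gravity supplies the centripetal force, so v = √(GM / r).
v = √(1.062e+21 / 6e+07) m/s ≈ 4.207e+06 m/s = 4207 km/s.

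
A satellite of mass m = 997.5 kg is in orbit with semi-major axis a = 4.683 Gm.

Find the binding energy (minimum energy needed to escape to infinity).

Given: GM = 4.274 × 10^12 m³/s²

Convert to SI: a = 4.683 Gm = 4.683e+09 m.
Total orbital energy is E = −GMm/(2a); binding energy is E_bind = −E = GMm/(2a).
E_bind = 4.274e+12 · 997.5 / (2 · 4.683e+09) J ≈ 4.552e+05 J = 455.2 kJ.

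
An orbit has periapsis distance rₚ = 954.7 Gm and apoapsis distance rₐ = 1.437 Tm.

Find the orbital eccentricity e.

Convert to SI: rₚ = 954.7 Gm = 9.547e+11 m; rₐ = 1.437 Tm = 1.437e+12 m.
e = (rₐ − rₚ) / (rₐ + rₚ).
e = (1.437e+12 − 9.547e+11) / (1.437e+12 + 9.547e+11) = 4.823e+11 / 2.3917e+12 ≈ 0.2017.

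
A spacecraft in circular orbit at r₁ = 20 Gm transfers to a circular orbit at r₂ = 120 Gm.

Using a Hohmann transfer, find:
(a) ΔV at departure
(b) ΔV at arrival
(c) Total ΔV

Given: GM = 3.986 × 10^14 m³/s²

Convert to SI: r₁ = 20 Gm = 2e+10 m; r₂ = 120 Gm = 1.2e+11 m.
Transfer semi-major axis: a_t = (r₁ + r₂)/2 = (2e+10 + 1.2e+11)/2 = 7e+10 m.
Circular speeds: v₁ = √(GM/r₁) = 141.174 m/s, v₂ = √(GM/r₂) = 57.6339 m/s.
Transfer speeds (vis-viva v² = GM(2/r − 1/a_t)): v₁ᵗ = 184.84 m/s, v₂ᵗ = 30.8066 m/s.
(a) ΔV₁ = |v₁ᵗ − v₁| ≈ 43.67 m/s = 43.67 m/s.
(b) ΔV₂ = |v₂ − v₂ᵗ| ≈ 26.83 m/s = 26.83 m/s.
(c) ΔV_total = ΔV₁ + ΔV₂ ≈ 70.49 m/s = 70.49 m/s.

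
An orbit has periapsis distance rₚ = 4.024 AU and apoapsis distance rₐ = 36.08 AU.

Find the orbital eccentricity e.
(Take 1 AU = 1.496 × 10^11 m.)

Convert to SI: rₚ = 4.024 AU = 6.0199e+11 m; rₐ = 36.08 AU = 5.39757e+12 m.
e = (rₐ − rₚ) / (rₐ + rₚ).
e = (5.39757e+12 − 6.0199e+11) / (5.39757e+12 + 6.0199e+11) = 4.79558e+12 / 5.99956e+12 ≈ 0.7993.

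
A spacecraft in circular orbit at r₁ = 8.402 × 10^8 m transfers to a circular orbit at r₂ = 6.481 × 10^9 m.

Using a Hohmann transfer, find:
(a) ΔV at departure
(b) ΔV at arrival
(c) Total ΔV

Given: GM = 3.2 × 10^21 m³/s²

Transfer semi-major axis: a_t = (r₁ + r₂)/2 = (8.402e+08 + 6.481e+09)/2 = 3.6606e+09 m.
Circular speeds: v₁ = √(GM/r₁) = 1.95157e+06 m/s, v₂ = √(GM/r₂) = 702674 m/s.
Transfer speeds (vis-viva v² = GM(2/r − 1/a_t)): v₁ᵗ = 2.59674e+06 m/s, v₂ᵗ = 336643 m/s.
(a) ΔV₁ = |v₁ᵗ − v₁| ≈ 6.452e+05 m/s = 645.2 km/s.
(b) ΔV₂ = |v₂ − v₂ᵗ| ≈ 3.66e+05 m/s = 366 km/s.
(c) ΔV_total = ΔV₁ + ΔV₂ ≈ 1.011e+06 m/s = 1011 km/s.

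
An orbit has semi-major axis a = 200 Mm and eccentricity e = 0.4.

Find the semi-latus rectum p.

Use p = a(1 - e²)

Convert to SI: a = 200 Mm = 2e+08 m.
p = a (1 − e²).
p = 2e+08 · (1 − (0.4)²) = 2e+08 · 0.84 ≈ 1.68e+08 m = 168 Mm.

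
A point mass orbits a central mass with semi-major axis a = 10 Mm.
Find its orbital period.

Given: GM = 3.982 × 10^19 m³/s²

Convert to SI: a = 10 Mm = 1e+07 m.
Kepler's third law: T = 2π √(a³ / GM).
Substituting a = 1e+07 m and GM = 3.982e+19 m³/s²:
T = 2π √((1e+07)³ / 3.982e+19) s
T ≈ 31.49 s = 31.49 seconds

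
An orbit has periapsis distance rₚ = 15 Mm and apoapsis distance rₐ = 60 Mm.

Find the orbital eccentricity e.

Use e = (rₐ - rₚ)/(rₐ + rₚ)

Convert to SI: rₚ = 15 Mm = 1.5e+07 m; rₐ = 60 Mm = 6e+07 m.
e = (rₐ − rₚ) / (rₐ + rₚ).
e = (6e+07 − 1.5e+07) / (6e+07 + 1.5e+07) = 4.5e+07 / 7.5e+07 ≈ 0.6.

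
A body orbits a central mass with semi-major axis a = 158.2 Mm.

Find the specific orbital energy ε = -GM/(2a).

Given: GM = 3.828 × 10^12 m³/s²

Convert to SI: a = 158.2 Mm = 1.582e+08 m.
ε = −GM / (2a).
ε = −3.828e+12 / (2 · 1.582e+08) J/kg ≈ -1.21e+04 J/kg = -12.1 kJ/kg.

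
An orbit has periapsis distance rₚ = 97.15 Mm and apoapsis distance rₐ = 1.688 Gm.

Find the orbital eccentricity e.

Convert to SI: rₚ = 97.15 Mm = 9.715e+07 m; rₐ = 1.688 Gm = 1.688e+09 m.
e = (rₐ − rₚ) / (rₐ + rₚ).
e = (1.688e+09 − 9.715e+07) / (1.688e+09 + 9.715e+07) = 1.59085e+09 / 1.78515e+09 ≈ 0.8912.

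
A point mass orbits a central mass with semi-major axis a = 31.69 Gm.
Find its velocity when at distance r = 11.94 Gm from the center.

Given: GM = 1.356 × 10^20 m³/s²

Convert to SI: a = 31.69 Gm = 3.169e+10 m; r = 11.94 Gm = 1.194e+10 m.
Vis-viva: v = √(GM · (2/r − 1/a)).
2/r − 1/a = 2/1.194e+10 − 1/3.169e+10 = 1.35948e-10 m⁻¹.
v = √(1.356e+20 · 1.35948e-10) m/s ≈ 1.358e+05 m/s = 135.8 km/s.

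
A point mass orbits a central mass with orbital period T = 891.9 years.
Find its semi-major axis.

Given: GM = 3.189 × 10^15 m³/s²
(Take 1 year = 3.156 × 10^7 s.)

Convert to SI: T = 891.9 years = 2.81484e+10 s.
Invert Kepler's third law: a = (GM · T² / (4π²))^(1/3).
Substituting T = 2.81484e+10 s and GM = 3.189e+15 m³/s²:
a = (3.189e+15 · (2.81484e+10)² / (4π²))^(1/3) m
a ≈ 4e+11 m = 400 Gm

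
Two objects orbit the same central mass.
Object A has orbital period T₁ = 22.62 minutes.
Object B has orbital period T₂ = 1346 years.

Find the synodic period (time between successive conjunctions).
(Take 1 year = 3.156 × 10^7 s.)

Convert to SI: T₁ = 22.62 minutes = 1357.2 s; T₂ = 1346 years = 4.24798e+10 s.
T_syn = |T₁ · T₂ / (T₁ − T₂)|.
T_syn = |1357.2 · 4.24798e+10 / (1357.2 − 4.24798e+10)| s ≈ 1357 s = 22.62 minutes.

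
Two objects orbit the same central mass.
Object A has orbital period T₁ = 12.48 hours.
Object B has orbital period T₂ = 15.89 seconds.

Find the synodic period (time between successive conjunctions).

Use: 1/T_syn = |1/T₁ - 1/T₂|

Convert to SI: T₁ = 12.48 hours = 44928 s.
T_syn = |T₁ · T₂ / (T₁ − T₂)|.
T_syn = |44928 · 15.89 / (44928 − 15.89)| s ≈ 15.9 s = 15.9 seconds.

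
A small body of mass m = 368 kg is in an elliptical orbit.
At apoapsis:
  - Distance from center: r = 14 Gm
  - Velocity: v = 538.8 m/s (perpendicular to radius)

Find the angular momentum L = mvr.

Convert to SI: r = 14 Gm = 1.4e+10 m.
Since v is perpendicular to r, L = m · v · r.
L = 368 · 538.8 · 1.4e+10 kg·m²/s ≈ 2.776e+15 kg·m²/s.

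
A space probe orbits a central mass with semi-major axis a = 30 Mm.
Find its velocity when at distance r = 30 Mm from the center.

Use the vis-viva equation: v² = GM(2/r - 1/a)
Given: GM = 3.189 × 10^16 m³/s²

Convert to SI: a = 30 Mm = 3e+07 m; r = 30 Mm = 3e+07 m.
Vis-viva: v = √(GM · (2/r − 1/a)).
2/r − 1/a = 2/3e+07 − 1/3e+07 = 3.33333e-08 m⁻¹.
v = √(3.189e+16 · 3.33333e-08) m/s ≈ 3.26e+04 m/s = 32.6 km/s.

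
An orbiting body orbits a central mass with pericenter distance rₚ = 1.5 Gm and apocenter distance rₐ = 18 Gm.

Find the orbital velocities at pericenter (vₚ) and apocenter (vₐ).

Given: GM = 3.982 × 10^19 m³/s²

Convert to SI: rₚ = 1.5 Gm = 1.5e+09 m; rₐ = 18 Gm = 1.8e+10 m.
Use the vis-viva equation v² = GM(2/r − 1/a) with a = (rₚ + rₐ)/2 = (1.5e+09 + 1.8e+10)/2 = 9.75e+09 m.
vₚ = √(GM · (2/rₚ − 1/a)) = √(3.982e+19 · (2/1.5e+09 − 1/9.75e+09)) m/s ≈ 2.214e+05 m/s = 221.4 km/s.
vₐ = √(GM · (2/rₐ − 1/a)) = √(3.982e+19 · (2/1.8e+10 − 1/9.75e+09)) m/s ≈ 1.845e+04 m/s = 18.45 km/s.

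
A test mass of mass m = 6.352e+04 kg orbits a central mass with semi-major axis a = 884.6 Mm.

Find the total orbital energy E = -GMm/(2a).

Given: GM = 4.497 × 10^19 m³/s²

Convert to SI: a = 884.6 Mm = 8.846e+08 m.
E = −GMm / (2a).
E = −4.497e+19 · 6.352e+04 / (2 · 8.846e+08) J ≈ -1.615e+15 J = -1.615 PJ.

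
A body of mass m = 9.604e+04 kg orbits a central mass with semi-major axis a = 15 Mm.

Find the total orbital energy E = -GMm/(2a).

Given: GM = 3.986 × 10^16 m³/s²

Convert to SI: a = 15 Mm = 1.5e+07 m.
E = −GMm / (2a).
E = −3.986e+16 · 9.604e+04 / (2 · 1.5e+07) J ≈ -1.276e+14 J = -127.6 TJ.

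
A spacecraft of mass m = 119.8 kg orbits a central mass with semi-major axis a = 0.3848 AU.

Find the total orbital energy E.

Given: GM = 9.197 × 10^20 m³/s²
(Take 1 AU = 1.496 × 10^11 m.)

Convert to SI: a = 0.3848 AU = 5.75661e+10 m.
E = −GMm / (2a).
E = −9.197e+20 · 119.8 / (2 · 5.75661e+10) J ≈ -9.57e+11 J = -957 GJ.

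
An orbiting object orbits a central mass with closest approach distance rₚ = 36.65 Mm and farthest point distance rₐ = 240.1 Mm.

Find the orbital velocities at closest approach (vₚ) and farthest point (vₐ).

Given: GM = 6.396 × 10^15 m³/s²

Convert to SI: rₚ = 36.65 Mm = 3.665e+07 m; rₐ = 240.1 Mm = 2.401e+08 m.
Use the vis-viva equation v² = GM(2/r − 1/a) with a = (rₚ + rₐ)/2 = (3.665e+07 + 2.401e+08)/2 = 1.38375e+08 m.
vₚ = √(GM · (2/rₚ − 1/a)) = √(6.396e+15 · (2/3.665e+07 − 1/1.38375e+08)) m/s ≈ 1.74e+04 m/s = 17.4 km/s.
vₐ = √(GM · (2/rₐ − 1/a)) = √(6.396e+15 · (2/2.401e+08 − 1/1.38375e+08)) m/s ≈ 2656 m/s = 2.656 km/s.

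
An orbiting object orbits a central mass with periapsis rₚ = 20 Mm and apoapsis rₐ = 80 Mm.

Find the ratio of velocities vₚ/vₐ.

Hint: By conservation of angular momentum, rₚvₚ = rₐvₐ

Convert to SI: rₚ = 20 Mm = 2e+07 m; rₐ = 80 Mm = 8e+07 m.
Conservation of angular momentum gives rₚvₚ = rₐvₐ, so vₚ/vₐ = rₐ/rₚ.
vₚ/vₐ = 8e+07 / 2e+07 ≈ 4.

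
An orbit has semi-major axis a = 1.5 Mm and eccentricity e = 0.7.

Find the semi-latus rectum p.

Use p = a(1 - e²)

Convert to SI: a = 1.5 Mm = 1.5e+06 m.
p = a (1 − e²).
p = 1.5e+06 · (1 − (0.7)²) = 1.5e+06 · 0.51 ≈ 7.65e+05 m = 765 km.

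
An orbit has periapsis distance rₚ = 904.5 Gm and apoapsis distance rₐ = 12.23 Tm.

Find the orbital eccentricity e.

Convert to SI: rₚ = 904.5 Gm = 9.045e+11 m; rₐ = 12.23 Tm = 1.223e+13 m.
e = (rₐ − rₚ) / (rₐ + rₚ).
e = (1.223e+13 − 9.045e+11) / (1.223e+13 + 9.045e+11) = 1.13255e+13 / 1.31345e+13 ≈ 0.8623.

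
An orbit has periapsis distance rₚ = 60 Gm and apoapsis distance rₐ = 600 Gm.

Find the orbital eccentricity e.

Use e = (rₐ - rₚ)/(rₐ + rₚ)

Convert to SI: rₚ = 60 Gm = 6e+10 m; rₐ = 600 Gm = 6e+11 m.
e = (rₐ − rₚ) / (rₐ + rₚ).
e = (6e+11 − 6e+10) / (6e+11 + 6e+10) = 5.4e+11 / 6.6e+11 ≈ 0.8182.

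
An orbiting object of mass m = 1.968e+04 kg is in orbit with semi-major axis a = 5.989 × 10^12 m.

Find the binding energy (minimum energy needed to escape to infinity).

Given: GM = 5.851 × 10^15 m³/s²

Total orbital energy is E = −GMm/(2a); binding energy is E_bind = −E = GMm/(2a).
E_bind = 5.851e+15 · 1.968e+04 / (2 · 5.989e+12) J ≈ 9.613e+06 J = 9.613 MJ.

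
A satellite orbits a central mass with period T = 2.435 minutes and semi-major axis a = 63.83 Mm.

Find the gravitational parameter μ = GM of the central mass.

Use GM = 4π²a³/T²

Convert to SI: T = 2.435 minutes = 146.1 s; a = 63.83 Mm = 6.383e+07 m.
GM = 4π² · a³ / T².
GM = 4π² · (6.383e+07)³ / (146.1)² m³/s² ≈ 4.81e+20 m³/s² = 4.81 × 10^20 m³/s².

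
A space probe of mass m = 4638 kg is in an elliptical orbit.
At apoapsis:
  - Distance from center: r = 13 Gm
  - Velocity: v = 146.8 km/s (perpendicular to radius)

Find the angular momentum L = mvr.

Convert to SI: r = 13 Gm = 1.3e+10 m; v = 146.8 km/s = 146800 m/s.
Since v is perpendicular to r, L = m · v · r.
L = 4638 · 146800 · 1.3e+10 kg·m²/s ≈ 8.851e+18 kg·m²/s.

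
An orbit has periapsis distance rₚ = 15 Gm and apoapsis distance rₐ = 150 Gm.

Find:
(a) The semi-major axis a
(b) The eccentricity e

Convert to SI: rₚ = 15 Gm = 1.5e+10 m; rₐ = 150 Gm = 1.5e+11 m.
(a) a = (rₚ + rₐ) / 2 = (1.5e+10 + 1.5e+11) / 2 ≈ 8.25e+10 m = 82.5 Gm.
(b) e = (rₐ − rₚ) / (rₐ + rₚ) = (1.5e+11 − 1.5e+10) / (1.5e+11 + 1.5e+10) ≈ 0.8182.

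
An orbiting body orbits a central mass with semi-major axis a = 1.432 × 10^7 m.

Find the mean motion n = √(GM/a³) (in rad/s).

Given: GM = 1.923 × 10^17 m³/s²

n = √(GM / a³).
n = √(1.923e+17 / (1.432e+07)³) rad/s ≈ 0.008092 rad/s.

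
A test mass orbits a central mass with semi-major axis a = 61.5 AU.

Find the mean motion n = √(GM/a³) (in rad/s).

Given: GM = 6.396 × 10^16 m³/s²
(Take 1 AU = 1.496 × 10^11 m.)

Convert to SI: a = 61.5 AU = 9.2004e+12 m.
n = √(GM / a³).
n = √(6.396e+16 / (9.2004e+12)³) rad/s ≈ 9.062e-12 rad/s.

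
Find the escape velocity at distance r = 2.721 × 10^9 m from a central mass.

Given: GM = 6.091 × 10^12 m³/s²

Escape velocity comes from setting total energy to zero: ½v² − GM/r = 0 ⇒ v_esc = √(2GM / r).
v_esc = √(2 · 6.091e+12 / 2.721e+09) m/s ≈ 66.91 m/s = 66.91 m/s.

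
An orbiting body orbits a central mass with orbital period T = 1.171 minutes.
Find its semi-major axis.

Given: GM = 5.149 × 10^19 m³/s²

Convert to SI: T = 1.171 minutes = 70.26 s.
Invert Kepler's third law: a = (GM · T² / (4π²))^(1/3).
Substituting T = 70.26 s and GM = 5.149e+19 m³/s²:
a = (5.149e+19 · (70.26)² / (4π²))^(1/3) m
a ≈ 1.86e+07 m = 18.6 Mm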